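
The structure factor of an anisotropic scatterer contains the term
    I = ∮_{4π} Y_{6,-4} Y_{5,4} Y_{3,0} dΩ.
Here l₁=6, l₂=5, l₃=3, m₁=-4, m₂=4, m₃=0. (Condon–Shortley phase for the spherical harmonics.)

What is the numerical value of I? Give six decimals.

Rules hold: Σm=0, L=14 even, 1≤3≤11.
N = 13·11·7 = 1001
Δ = 8!·4!·2!/15! = 1/675675
Racah Σ t=3..5: t=3:−1/8640 t=4:+1/2304 t=5:−1/8640 = 7/34560
⇒ 3j(6 5 3; 0 0 0)² = 7/429, sgn -1
Racah Σ t=7..8: t=7:−1/60480 t=8:+1/161280 = -1/96768
⇒ 3j(6 5 3; -4 4 0)² = 15/1001, sgn +1
4πI² = N·(3j₀)²·(3jₘ)² = 35/143
I = -1·√(0.244755/4π) = -0.13956004

-0.139560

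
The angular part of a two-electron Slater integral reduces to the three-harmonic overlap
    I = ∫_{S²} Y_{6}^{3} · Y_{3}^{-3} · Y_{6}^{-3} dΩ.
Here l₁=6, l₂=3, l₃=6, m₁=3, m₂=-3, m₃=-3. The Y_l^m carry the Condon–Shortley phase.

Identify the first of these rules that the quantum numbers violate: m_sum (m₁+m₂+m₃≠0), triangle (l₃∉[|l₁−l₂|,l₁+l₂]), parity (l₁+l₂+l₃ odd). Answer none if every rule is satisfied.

m_sum

m₁+m₂+m₃ = 3 − 3 − 3 = -3  ✗
triangle: |6−3|=3 ≤ l₃=6 ≤ 6+3=9
parity: l₁+l₂+l₃ = 15 is odd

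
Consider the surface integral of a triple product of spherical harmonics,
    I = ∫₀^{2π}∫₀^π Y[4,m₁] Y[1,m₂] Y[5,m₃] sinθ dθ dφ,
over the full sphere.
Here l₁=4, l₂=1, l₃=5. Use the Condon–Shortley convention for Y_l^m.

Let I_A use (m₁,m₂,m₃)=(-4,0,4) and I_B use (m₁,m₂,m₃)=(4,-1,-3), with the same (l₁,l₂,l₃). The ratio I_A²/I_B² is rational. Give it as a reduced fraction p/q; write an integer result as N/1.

9/1

Shared (l₁,l₂,l₃)=(4,1,5): N and (l;000)² cancel in I_A²/I_B².
A: Δ = 0!·8!·2!/11! = 1/495; Racah Σ t=0..0: t=0:+1/40320 = 1/40320; ⇒ 3j(4 1 5; -4 0 4)² = 1/55, sgn -1
B: Δ = 0!·8!·2!/11! = 1/495; Racah Σ t=0..0: t=0:+1/80640 = 1/80640; ⇒ 3j(4 1 5; 4 -1 -3)² = 1/495, sgn +1
I_A²/I_B² = (1/55)/(1/495) = 9/1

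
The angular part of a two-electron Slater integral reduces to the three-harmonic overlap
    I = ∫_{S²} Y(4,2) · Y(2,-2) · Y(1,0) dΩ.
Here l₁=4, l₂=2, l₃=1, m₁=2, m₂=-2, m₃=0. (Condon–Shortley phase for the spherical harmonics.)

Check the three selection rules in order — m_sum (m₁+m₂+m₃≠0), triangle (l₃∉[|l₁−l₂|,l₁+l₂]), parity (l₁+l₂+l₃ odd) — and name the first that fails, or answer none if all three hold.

azimuthal sum: 2 − 2 + 0 = 0  ✓
2 ≤ 1 ≤ 6 (triangle on l)  ✗
L = 4 + 2 + 1 = 7 (odd)

triangle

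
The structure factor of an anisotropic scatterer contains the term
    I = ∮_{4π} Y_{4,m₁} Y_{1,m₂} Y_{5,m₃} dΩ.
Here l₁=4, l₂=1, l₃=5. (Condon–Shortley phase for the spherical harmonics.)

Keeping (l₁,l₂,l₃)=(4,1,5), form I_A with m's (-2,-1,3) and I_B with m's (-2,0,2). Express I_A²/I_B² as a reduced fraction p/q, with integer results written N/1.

Shared (l₁,l₂,l₃)=(4,1,5): N and (l;000)² cancel in I_A²/I_B².
A: Δ = 0!·8!·2!/11! = 1/495; Racah Σ t=0..0: t=0:+1/2880 = 1/2880; ⇒ 3j(4 1 5; -2 -1 3)² = 28/495, sgn +1
B: Δ = 0!·8!·2!/11! = 1/495; Racah Σ t=0..0: t=0:+1/1440 = 1/1440; ⇒ 3j(4 1 5; -2 0 2)² = 7/165, sgn -1
I_A²/I_B² = (28/495)/(7/165) = 4/3

4/3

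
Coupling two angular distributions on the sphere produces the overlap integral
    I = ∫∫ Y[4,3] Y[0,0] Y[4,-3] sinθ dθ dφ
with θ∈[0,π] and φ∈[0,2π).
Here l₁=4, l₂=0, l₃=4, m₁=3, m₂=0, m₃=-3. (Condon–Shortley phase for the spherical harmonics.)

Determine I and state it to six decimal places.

Rules hold: Σm=0, L=8 even, 4≤4≤4.
N = 9·1·9 = 81
Δ = 0!·8!·0!/9! = 1/9
Racah Σ t=0..0: t=0:+1/576 = 1/576
⇒ 3j(4 0 4; 0 0 0)² = 1/9, sgn +1
Racah Σ t=0..0: t=0:+1/5040 = 1/5040
⇒ 3j(4 0 4; 3 0 -3)² = 1/9, sgn -1
4πI² = N·(3j₀)²·(3jₘ)² = 1/1
I = -1·√(1/4π) = -0.28209479

-0.282095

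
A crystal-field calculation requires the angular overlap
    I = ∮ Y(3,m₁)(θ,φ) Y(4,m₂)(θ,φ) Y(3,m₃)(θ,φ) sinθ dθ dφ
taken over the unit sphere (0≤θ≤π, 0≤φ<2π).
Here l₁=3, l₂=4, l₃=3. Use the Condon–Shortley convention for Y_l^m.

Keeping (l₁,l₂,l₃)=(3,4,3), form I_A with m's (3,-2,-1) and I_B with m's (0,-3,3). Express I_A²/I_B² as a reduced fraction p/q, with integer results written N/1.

Same 3,4,3: normalisation and zero-m 3j drop out of the ratio.
A: Δ: 4! 2! 4! / 11! → 1/34650; sum: t=0:+1/192 = 1/192; 3j²(3 4 3; 3 -2 -1) = Δ·Π!·Σ² = 3/77  (sign +1)
B: Δ: 4! 2! 4! / 11! → 1/34650; sum: t=1:−1/288 = -1/288; 3j²(3 4 3; 0 -3 3) = Δ·Π!·Σ² = 1/22  (sign -1)
I_A²/I_B² = (3/77)/(1/22) = 6/7

6/7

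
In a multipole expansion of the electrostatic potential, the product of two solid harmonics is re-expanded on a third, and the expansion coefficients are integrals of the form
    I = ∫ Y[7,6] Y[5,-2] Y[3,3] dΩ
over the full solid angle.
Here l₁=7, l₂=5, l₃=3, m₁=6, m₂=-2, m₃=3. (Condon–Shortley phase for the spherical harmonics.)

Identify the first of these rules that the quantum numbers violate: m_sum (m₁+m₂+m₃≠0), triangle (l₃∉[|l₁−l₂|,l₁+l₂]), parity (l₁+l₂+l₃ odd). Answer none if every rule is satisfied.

m_sum

Σmᵢ = 7  ✗
l₃∈[|l₁−l₂|,l₁+l₂]=[2,12], have l₃=3
Σlᵢ = 15 ⇒ odd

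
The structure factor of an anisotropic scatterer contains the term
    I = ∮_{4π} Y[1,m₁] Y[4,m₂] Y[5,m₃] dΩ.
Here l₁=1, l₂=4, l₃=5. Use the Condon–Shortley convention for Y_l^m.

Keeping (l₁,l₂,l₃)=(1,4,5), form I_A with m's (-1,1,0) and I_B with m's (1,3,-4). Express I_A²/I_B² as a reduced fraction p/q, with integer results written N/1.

5/18

Same 1,4,5: normalisation and zero-m 3j drop out of the ratio.
A: Δ: 0! 2! 8! / 11! → 1/495; sum: t=0:+1/1440 = 1/1440; 3j²(1 4 5; -1 1 0) = Δ·Π!·Σ² = 2/99  (sign -1)
B: Δ: 0! 2! 8! / 11! → 1/495; sum: t=0:+1/10080 = 1/10080; 3j²(1 4 5; 1 3 -4) = Δ·Π!·Σ² = 4/55  (sign -1)
I_A²/I_B² = (2/99)/(4/55) = 5/18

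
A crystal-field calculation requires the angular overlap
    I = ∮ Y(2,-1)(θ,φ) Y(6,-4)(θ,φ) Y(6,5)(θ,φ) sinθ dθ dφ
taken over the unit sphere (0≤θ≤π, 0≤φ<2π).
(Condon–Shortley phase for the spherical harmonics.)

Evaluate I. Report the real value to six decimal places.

m-sum 0 ✓  L=14 even ✓  4≤6≤8 ✓
Π(2lᵢ+1) = 5×13×13 = 845
triangle coeff Δ(2,6,6) = 1/90090
Σ_t [0,2]: t=0:+1/69120 t=1:−1/14400 t=2:+1/69120 = -7/172800
(3j)²=14/715 [(2 6 6; 0 0 0)], sign=-1
Σ_t [1,2]: t=1:−1/725760 t=2:+1/7257600 = -1/806400
(3j)²=27/910 [(2 6 6; -1 -4 5)], sign=+1
⇒ 4πI² = 27/55
I = (-1)√(27/55/(4π)) = -0.19764945

-0.197649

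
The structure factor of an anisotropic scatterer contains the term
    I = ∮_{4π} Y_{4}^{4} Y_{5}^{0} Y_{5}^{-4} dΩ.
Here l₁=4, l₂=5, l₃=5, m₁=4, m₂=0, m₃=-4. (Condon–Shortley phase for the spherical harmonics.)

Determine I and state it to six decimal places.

Rules hold: Σm=0, L=14 even, 1≤5≤9.
N = 9·11·11 = 1089
Δ = 4!·4!·6!/15! = 1/3153150
Racah Σ t=0..4: t=0:+1/69120 t=1:−1/1728 t=2:+1/576 t=3:−1/1728 t=4:+1/69120 = 7/11520
⇒ 3j(4 5 5; 0 0 0)² = 2/143, sgn -1
Racah Σ t=0..0: t=0:+1/69120 = 1/69120
⇒ 3j(4 5 5; 4 0 -4)² = 2/143, sgn -1
4πI² = N·(3j₀)²·(3jₘ)² = 36/169
I = +1·√(0.213018/4π) = 0.13019760

0.130198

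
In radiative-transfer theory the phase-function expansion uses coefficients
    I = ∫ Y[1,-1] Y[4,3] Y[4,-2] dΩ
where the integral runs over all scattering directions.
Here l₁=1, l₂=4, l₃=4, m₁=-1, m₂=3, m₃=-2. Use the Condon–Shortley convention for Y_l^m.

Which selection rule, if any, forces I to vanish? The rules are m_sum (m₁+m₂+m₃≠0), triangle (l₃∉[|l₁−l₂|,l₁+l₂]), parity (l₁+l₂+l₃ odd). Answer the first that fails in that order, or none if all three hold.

parity

m₁+m₂+m₃ = -1 + 3 − 2 = 0  ✓
triangle: |1−4|=3 ≤ l₃=4 ≤ 1+4=5  ✓
parity: l₁+l₂+l₃ = 9 is odd  ✗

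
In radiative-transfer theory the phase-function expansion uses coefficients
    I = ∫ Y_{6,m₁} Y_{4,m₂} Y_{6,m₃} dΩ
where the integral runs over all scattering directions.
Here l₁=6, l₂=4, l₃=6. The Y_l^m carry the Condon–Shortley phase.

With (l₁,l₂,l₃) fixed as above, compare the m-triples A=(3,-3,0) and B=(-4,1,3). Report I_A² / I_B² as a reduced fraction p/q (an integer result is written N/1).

l's match ⇒ only the (l;m) 3-j factors differ between A and B.
A: triangle coeff Δ(6,4,6) = 1/15315300; Σ_t [0,1]: t=0:+1/103680 t=1:−1/207360 = 1/207360; (3j)²=21/2431 [(6 4 6; 3 -3 0)], sign=+1
B: triangle coeff Δ(6,4,6) = 1/15315300; Σ_t [2,4]: t=2:+1/967680 t=3:−1/120960 t=4:+1/207360 = -1/414720; (3j)²=21/4862 [(6 4 6; -4 1 3)], sign=+1
I_A²/I_B² = (21/2431)/(21/4862) = 2/1

2/1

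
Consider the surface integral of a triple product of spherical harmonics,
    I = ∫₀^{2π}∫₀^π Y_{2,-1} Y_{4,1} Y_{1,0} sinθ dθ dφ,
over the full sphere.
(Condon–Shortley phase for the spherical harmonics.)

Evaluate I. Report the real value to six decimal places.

0.000000

|2−4|≤1≤2+4 violated ⇒ I = 0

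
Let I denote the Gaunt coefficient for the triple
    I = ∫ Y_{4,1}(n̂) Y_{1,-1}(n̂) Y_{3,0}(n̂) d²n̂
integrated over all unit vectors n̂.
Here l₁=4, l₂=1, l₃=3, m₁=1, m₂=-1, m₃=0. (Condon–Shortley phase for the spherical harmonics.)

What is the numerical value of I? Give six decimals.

-0.194664

Rules hold: Σm=0, L=8 even, 3≤3≤5.
N = 9·3·7 = 189
Δ = 2!·6!·0!/9! = 1/252
Racah Σ t=1..1: t=1:−1/36 = -1/36
⇒ 3j(4 1 3; 0 0 0)² = 4/63, sgn +1
Racah Σ t=0..0: t=0:+1/72 = 1/72
⇒ 3j(4 1 3; 1 -1 0)² = 5/126, sgn -1
4πI² = N·(3j₀)²·(3jₘ)² = 10/21
I = -1·√(0.47619/4π) = -0.19466390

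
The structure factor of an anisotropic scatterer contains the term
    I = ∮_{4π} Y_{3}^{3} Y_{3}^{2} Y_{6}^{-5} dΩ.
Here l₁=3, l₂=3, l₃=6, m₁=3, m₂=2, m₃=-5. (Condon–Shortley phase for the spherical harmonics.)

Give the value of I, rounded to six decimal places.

-0.254801

Rules hold: Σm=0, L=12 even, 0≤6≤6.
N = 7·7·13 = 637
Δ = 0!·6!·6!/13! = 1/12012
Racah Σ t=0..0: t=0:+1/1296 = 1/1296
⇒ 3j(3 3 6; 0 0 0)² = 100/3003, sgn +1
Racah Σ t=0..0: t=0:+1/86400 = 1/86400
⇒ 3j(3 3 6; 3 2 -5)² = 1/26, sgn -1
4πI² = N·(3j₀)²·(3jₘ)² = 350/429
I = -1·√(0.815851/4π) = -0.25480060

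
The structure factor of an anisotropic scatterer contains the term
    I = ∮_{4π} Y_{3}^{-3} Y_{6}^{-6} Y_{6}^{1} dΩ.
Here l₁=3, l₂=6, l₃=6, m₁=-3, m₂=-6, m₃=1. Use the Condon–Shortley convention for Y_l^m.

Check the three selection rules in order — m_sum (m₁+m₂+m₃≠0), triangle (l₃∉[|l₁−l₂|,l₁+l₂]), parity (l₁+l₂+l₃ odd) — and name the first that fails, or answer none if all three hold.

m₁+m₂+m₃ = -3 − 6 + 1 = -8  ✗
triangle: |3−6|=3 ≤ l₃=6 ≤ 3+6=9
parity: l₁+l₂+l₃ = 15 is odd

m_sum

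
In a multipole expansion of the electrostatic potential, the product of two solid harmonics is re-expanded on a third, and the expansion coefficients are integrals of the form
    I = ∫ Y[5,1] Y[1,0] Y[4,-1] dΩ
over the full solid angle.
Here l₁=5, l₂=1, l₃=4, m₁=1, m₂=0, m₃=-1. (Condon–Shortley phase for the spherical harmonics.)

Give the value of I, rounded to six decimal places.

-0.240571

m-sum 0 ✓  L=10 even ✓  4≤4≤6 ✓
Π(2lᵢ+1) = 11×3×9 = 297
triangle coeff Δ(5,1,4) = 1/495
Σ_t [1,1]: t=1:−1/576 = -1/576
(3j)²=5/99 [(5 1 4; 0 0 0)], sign=-1
Σ_t [1,1]: t=1:−1/720 = -1/720
(3j)²=8/165 [(5 1 4; 1 0 -1)], sign=+1
⇒ 4πI² = 8/11
I = (-1)√(8/11/(4π)) = -0.24057125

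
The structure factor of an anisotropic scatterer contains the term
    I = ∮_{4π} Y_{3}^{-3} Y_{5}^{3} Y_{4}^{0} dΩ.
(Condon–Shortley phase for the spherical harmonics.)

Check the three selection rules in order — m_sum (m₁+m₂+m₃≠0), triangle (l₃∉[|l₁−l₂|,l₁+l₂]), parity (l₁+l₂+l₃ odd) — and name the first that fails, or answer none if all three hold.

m₁+m₂+m₃ = -3 + 3 + 0 = 0  ✓
triangle: |3−5|=2 ≤ l₃=4 ≤ 3+5=8  ✓
parity: l₁+l₂+l₃ = 12 is even  ✓

none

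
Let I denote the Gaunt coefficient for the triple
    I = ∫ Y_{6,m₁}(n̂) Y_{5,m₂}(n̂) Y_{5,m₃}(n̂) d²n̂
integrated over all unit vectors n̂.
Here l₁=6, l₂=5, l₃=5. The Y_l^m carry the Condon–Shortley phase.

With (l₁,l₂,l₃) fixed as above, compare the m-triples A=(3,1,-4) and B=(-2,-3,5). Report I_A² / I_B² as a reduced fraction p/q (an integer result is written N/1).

3/140

l's match ⇒ only the (l;m) 3-j factors differ between A and B.
A: triangle coeff Δ(6,5,5) = 1/28588560; Σ_t [2,3]: t=2:+1/138240 t=3:−1/155520 = 1/1244160; (3j)²=3/9724 [(6 5 5; 3 1 -4)], sign=-1
B: triangle coeff Δ(6,5,5) = 1/28588560; Σ_t [2,2]: t=2:+1/829440 = 1/829440; (3j)²=35/2431 [(6 5 5; -2 -3 5)], sign=+1
I_A²/I_B² = (3/9724)/(35/2431) = 3/140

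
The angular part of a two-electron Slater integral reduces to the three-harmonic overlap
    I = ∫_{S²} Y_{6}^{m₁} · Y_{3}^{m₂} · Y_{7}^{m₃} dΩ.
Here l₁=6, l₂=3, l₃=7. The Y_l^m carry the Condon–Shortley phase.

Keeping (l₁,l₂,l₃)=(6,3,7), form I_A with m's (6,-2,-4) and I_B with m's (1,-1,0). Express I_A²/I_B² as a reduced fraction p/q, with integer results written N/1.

Same 6,3,7: normalisation and zero-m 3j drop out of the ratio.
A: Δ: 2! 10! 4! / 17! → 1/2042040; sum: t=0:+1/43545600 = 1/43545600; 3j²(6 3 7; 6 -2 -4) = Δ·Π!·Σ² = 11/3094  (sign -1)
B: Δ: 2! 10! 4! / 17! → 1/2042040; sum: t=0:+1/115200 t=1:−1/103680 t=2:+1/1451520 = -1/3628800; 3j²(6 3 7; 1 -1 0) = Δ·Π!·Σ² = 1/36465  (sign +1)
I_A²/I_B² = (11/3094)/(1/36465) = 1815/14

1815/14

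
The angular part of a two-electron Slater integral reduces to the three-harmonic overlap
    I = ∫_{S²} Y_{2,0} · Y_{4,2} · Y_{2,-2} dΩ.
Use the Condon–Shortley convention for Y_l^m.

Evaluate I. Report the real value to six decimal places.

0.156078

Rules hold: Σm=0, L=8 even, 2≤2≤6.
N = 5·9·5 = 225
Δ = 4!·0!·4!/9! = 1/630
Racah Σ t=2..2: t=2:+1/16 = 1/16
⇒ 3j(2 4 2; 0 0 0)² = 2/35, sgn +1
Racah Σ t=2..2: t=2:+1/96 = 1/96
⇒ 3j(2 4 2; 0 2 -2)² = 1/42, sgn +1
4πI² = N·(3j₀)²·(3jₘ)² = 15/49
I = +1·√(0.306122/4π) = 0.15607835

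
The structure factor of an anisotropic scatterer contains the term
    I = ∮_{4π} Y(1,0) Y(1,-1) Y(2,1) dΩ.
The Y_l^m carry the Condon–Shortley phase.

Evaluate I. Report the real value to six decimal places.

Checks pass: Σm=0; 4 even; l₃=2∈[0,2].
(2·1+1)(2·1+1)(2·2+1) = 45
Δ: 0! 2! 2! / 5! → 1/30
sum: t=0:+1/1 = 1/1
3j²(1 1 2; 0 0 0) = Δ·Π!·Σ² = 2/15  (sign +1)
sum: t=0:+1/2 = 1/2
3j²(1 1 2; 0 -1 1) = Δ·Π!·Σ² = 1/10  (sign -1)
combine: 4πI² = 45·2/15·1/10 = 3/5
take √, sign -1: I = -0.21850969

-0.218510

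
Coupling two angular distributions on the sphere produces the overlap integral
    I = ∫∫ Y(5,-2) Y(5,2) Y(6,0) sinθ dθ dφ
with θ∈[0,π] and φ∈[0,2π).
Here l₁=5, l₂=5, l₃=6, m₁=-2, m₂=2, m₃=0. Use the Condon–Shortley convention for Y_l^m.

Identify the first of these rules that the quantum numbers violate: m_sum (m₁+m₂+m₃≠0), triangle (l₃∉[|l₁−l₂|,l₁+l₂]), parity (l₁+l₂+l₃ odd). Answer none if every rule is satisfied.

m₁+m₂+m₃ = -2 + 2 + 0 = 0  ✓
triangle: |5−5|=0 ≤ l₃=6 ≤ 5+5=10  ✓
parity: l₁+l₂+l₃ = 16 is even  ✓

none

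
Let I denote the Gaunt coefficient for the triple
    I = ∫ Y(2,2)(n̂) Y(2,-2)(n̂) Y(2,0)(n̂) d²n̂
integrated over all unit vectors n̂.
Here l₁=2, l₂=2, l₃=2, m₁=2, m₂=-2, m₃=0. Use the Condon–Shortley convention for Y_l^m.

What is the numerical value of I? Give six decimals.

-0.180224

Checks pass: Σm=0; 6 even; l₃=2∈[0,4].
(2·2+1)(2·2+1)(2·2+1) = 125
Δ: 2! 2! 2! / 7! → 1/630
sum: t=0:+1/8 t=1:−1/1 t=2:+1/8 = -3/4
3j²(2 2 2; 0 0 0) = Δ·Π!·Σ² = 2/35  (sign -1)
sum: t=0:+1/8 = 1/8
3j²(2 2 2; 2 -2 0) = Δ·Π!·Σ² = 2/35  (sign +1)
combine: 4πI² = 125·2/35·2/35 = 20/49
take √, sign -1: I = -0.18022375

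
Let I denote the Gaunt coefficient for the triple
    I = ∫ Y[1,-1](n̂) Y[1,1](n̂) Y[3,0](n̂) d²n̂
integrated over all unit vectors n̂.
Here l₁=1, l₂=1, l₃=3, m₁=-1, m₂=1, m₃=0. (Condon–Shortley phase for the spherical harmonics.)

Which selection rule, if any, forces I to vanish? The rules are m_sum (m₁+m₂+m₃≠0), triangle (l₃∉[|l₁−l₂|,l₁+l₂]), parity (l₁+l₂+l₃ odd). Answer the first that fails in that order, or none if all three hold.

m₁+m₂+m₃ = -1 + 1 + 0 = 0  ✓
triangle: |1−1|=0 ≤ l₃=3 ≤ 1+1=2  ✗
parity: l₁+l₂+l₃ = 5 is odd

triangle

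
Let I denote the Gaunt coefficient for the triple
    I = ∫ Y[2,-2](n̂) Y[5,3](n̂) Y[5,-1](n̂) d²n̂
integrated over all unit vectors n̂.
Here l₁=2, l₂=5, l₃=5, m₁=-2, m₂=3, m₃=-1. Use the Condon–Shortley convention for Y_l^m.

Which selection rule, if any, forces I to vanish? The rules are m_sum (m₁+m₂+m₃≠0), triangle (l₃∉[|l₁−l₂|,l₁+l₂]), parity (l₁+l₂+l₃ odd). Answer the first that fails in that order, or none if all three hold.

none

m₁+m₂+m₃ = -2 + 3 − 1 = 0  ✓
triangle: |2−5|=3 ≤ l₃=5 ≤ 2+5=7  ✓
parity: l₁+l₂+l₃ = 12 is even  ✓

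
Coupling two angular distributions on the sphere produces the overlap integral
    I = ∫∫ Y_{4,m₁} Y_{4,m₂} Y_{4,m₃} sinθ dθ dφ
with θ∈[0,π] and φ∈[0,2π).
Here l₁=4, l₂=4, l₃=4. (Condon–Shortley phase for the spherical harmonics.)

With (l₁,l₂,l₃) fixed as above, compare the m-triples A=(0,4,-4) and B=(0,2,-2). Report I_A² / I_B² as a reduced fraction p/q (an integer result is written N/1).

196/121

Shared (l₁,l₂,l₃)=(4,4,4): N and (l;000)² cancel in I_A²/I_B².
A: Δ = 4!·4!·4!/13! = 1/450450; Racah Σ t=4..4: t=4:+1/13824 = 1/13824; ⇒ 3j(4 4 4; 0 4 -4)² = 14/1287, sgn +1
B: Δ = 4!·4!·4!/13! = 1/450450; Racah Σ t=2..4: t=2:+1/384 t=3:−1/216 t=4:+1/2304 = -11/6912; ⇒ 3j(4 4 4; 0 2 -2)² = 11/1638, sgn -1
I_A²/I_B² = (14/1287)/(11/1638) = 196/121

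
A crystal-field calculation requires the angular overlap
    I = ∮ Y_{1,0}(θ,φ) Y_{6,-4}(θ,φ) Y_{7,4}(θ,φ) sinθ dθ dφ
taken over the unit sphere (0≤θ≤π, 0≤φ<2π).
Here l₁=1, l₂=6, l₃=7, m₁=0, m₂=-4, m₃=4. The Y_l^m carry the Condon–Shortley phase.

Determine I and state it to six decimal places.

Checks pass: Σm=0; 14 even; l₃=7∈[5,7].
(2·1+1)(2·6+1)(2·7+1) = 585
Δ: 0! 2! 12! / 15! → 1/1365
sum: t=0:+1/518400 = 1/518400
3j²(1 6 7; 0 0 0) = Δ·Π!·Σ² = 7/195  (sign -1)
sum: t=0:+1/7257600 = 1/7257600
3j²(1 6 7; 0 -4 4) = Δ·Π!·Σ² = 11/455  (sign -1)
combine: 4πI² = 585·7/195·11/455 = 33/65
take √, sign +1: I = 0.20099968

0.201000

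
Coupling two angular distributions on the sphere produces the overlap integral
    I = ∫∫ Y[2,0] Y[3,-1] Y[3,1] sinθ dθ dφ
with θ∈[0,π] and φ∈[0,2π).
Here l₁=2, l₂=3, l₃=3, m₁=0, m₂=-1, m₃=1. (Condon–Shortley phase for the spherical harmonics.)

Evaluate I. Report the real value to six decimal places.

-0.126157

Rules hold: Σm=0, L=8 even, 1≤3≤5.
N = 5·7·7 = 245
Δ = 2!·2!·4!/9! = 1/3780
Racah Σ t=0..2: t=0:+1/24 t=1:−1/4 t=2:+1/24 = -1/6
⇒ 3j(2 3 3; 0 0 0)² = 4/105, sgn +1
Racah Σ t=0..2: t=0:+1/16 t=1:−1/6 t=2:+1/96 = -3/32
⇒ 3j(2 3 3; 0 -1 1)² = 3/140, sgn -1
4πI² = N·(3j₀)²·(3jₘ)² = 1/5
I = -1·√(0.2/4π) = -0.12615663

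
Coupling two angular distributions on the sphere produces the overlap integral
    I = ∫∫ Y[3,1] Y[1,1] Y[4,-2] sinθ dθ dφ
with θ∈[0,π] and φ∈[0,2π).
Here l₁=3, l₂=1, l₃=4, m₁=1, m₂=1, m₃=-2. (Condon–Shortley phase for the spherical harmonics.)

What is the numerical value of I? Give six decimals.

0.238414

Checks pass: Σm=0; 8 even; l₃=4∈[2,4].
(2·3+1)(2·1+1)(2·4+1) = 189
Δ: 0! 6! 2! / 9! → 1/252
sum: t=0:+1/36 = 1/36
3j²(3 1 4; 0 0 0) = Δ·Π!·Σ² = 4/63  (sign +1)
sum: t=0:+1/96 = 1/96
3j²(3 1 4; 1 1 -2) = Δ·Π!·Σ² = 5/84  (sign +1)
combine: 4πI² = 189·4/63·5/84 = 5/7
take √, sign +1: I = 0.23841361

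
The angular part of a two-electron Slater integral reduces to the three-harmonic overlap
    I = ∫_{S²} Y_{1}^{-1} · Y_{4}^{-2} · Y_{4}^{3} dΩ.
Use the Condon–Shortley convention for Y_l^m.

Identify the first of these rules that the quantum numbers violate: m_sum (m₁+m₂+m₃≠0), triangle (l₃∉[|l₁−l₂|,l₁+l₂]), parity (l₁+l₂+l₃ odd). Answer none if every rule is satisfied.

parity

Σmᵢ = 0  ✓
l₃∈[|l₁−l₂|,l₁+l₂]=[3,5], have l₃=4  ✓
Σlᵢ = 9 ⇒ odd  ✗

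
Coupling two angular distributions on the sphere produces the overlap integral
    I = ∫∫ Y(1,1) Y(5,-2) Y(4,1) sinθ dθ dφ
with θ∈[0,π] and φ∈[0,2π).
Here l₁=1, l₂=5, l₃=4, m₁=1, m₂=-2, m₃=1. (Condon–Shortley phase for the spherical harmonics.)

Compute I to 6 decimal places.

Checks pass: Σm=0; 10 even; l₃=4∈[4,6].
(2·1+1)(2·5+1)(2·4+1) = 297
Δ: 2! 0! 8! / 11! → 1/495
sum: t=1:−1/576 = -1/576
3j²(1 5 4; 0 0 0) = Δ·Π!·Σ² = 5/99  (sign -1)
sum: t=0:+1/1440 = 1/1440
3j²(1 5 4; 1 -2 1) = Δ·Π!·Σ² = 7/165  (sign -1)
combine: 4πI² = 297·5/99·7/165 = 7/11
take √, sign +1: I = 0.22503380

0.225034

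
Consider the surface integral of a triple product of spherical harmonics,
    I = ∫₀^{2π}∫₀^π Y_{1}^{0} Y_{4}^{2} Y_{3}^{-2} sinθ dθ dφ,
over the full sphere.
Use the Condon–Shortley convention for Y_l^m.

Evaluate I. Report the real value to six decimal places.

Checks pass: Σm=0; 8 even; l₃=3∈[3,5].
(2·1+1)(2·4+1)(2·3+1) = 189
Δ: 2! 0! 6! / 9! → 1/252
sum: t=1:−1/36 = -1/36
3j²(1 4 3; 0 0 0) = Δ·Π!·Σ² = 4/63  (sign +1)
sum: t=1:−1/120 = -1/120
3j²(1 4 3; 0 2 -2) = Δ·Π!·Σ² = 1/21  (sign +1)
combine: 4πI² = 189·4/63·1/21 = 4/7
take √, sign +1: I = 0.21324362

0.213244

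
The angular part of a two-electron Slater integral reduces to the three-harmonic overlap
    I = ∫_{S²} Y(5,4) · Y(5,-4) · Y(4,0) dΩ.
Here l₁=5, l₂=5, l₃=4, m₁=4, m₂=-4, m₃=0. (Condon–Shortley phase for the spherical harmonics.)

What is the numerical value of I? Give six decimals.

-0.130198

m-sum 0 ✓  L=14 even ✓  0≤4≤10 ✓
Π(2lᵢ+1) = 11×11×9 = 1089
triangle coeff Δ(5,5,4) = 1/3153150
Σ_t [1,5]: t=1:−1/69120 t=2:+1/1728 t=3:−1/576 t=4:+1/1728 t=5:−1/69120 = -7/11520
(3j)²=2/143 [(5 5 4; 0 0 0)], sign=-1
Σ_t [0,1]: t=0:+1/25920 t=1:−1/69120 = 1/41472
(3j)²=2/143 [(5 5 4; 4 -4 0)], sign=+1
⇒ 4πI² = 36/169
I = (-1)√(36/169/(4π)) = -0.13019760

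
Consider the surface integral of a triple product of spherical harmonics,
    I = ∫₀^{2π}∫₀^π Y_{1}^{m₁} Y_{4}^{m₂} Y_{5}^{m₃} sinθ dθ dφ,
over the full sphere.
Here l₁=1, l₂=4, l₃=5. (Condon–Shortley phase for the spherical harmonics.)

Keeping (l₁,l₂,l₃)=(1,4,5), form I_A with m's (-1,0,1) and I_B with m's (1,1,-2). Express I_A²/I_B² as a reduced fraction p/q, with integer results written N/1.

l's match ⇒ only the (l;m) 3-j factors differ between A and B.
A: triangle coeff Δ(1,4,5) = 1/495; Σ_t [0,0]: t=0:+1/1152 = 1/1152; (3j)²=1/33 [(1 4 5; -1 0 1)], sign=+1
B: triangle coeff Δ(1,4,5) = 1/495; Σ_t [0,0]: t=0:+1/1440 = 1/1440; (3j)²=7/165 [(1 4 5; 1 1 -2)], sign=-1
I_A²/I_B² = (1/33)/(7/165) = 5/7

5/7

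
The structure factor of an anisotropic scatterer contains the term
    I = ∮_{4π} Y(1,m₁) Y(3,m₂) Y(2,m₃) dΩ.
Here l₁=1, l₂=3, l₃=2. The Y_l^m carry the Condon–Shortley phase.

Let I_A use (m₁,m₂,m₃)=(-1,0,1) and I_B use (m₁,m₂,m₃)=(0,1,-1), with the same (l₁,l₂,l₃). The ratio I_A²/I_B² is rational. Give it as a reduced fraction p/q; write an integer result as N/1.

Same 1,3,2: normalisation and zero-m 3j drop out of the ratio.
A: Δ: 2! 0! 4! / 7! → 1/105; sum: t=2:+1/12 = 1/12; 3j²(1 3 2; -1 0 1) = Δ·Π!·Σ² = 1/35  (sign -1)
B: Δ: 2! 0! 4! / 7! → 1/105; sum: t=1:−1/6 = -1/6; 3j²(1 3 2; 0 1 -1) = Δ·Π!·Σ² = 8/105  (sign +1)
I_A²/I_B² = (1/35)/(8/105) = 3/8

3/8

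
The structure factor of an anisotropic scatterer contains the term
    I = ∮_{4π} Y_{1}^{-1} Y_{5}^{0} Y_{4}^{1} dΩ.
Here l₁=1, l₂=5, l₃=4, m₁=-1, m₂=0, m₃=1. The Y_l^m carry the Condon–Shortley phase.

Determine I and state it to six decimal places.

0.155288

m-sum 0 ✓  L=10 even ✓  4≤4≤6 ✓
Π(2lᵢ+1) = 3×11×9 = 297
triangle coeff Δ(1,5,4) = 1/495
Σ_t [1,1]: t=1:−1/576 = -1/576
(3j)²=5/99 [(1 5 4; 0 0 0)], sign=-1
Σ_t [2,2]: t=2:+1/1440 = 1/1440
(3j)²=2/99 [(1 5 4; -1 0 1)], sign=-1
⇒ 4πI² = 10/33
I = (+1)√(10/33/(4π)) = 0.15528807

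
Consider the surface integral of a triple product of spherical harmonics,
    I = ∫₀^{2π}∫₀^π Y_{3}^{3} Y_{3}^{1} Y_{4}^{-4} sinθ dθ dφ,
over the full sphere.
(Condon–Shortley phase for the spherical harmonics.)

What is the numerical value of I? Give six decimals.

m-sum 0 ✓  L=10 even ✓  0≤4≤6 ✓
Π(2lᵢ+1) = 7×7×9 = 441
triangle coeff Δ(3,3,4) = 1/34650
Σ_t [0,2]: t=0:+1/72 t=1:−1/16 t=2:+1/72 = -5/144
(3j)²=2/77 [(3 3 4; 0 0 0)], sign=-1
Σ_t [0,0]: t=0:+1/1152 = 1/1152
(3j)²=1/33 [(3 3 4; 3 1 -4)], sign=+1
⇒ 4πI² = 42/121
I = (-1)√(42/121/(4π)) = -0.16619847

-0.166198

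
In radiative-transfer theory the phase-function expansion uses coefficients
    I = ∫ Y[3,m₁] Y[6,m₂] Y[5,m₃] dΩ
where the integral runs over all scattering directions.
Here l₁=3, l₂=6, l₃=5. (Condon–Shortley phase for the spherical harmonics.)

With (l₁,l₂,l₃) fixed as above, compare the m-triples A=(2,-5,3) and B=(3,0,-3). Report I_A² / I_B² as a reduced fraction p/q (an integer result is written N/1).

l's match ⇒ only the (l;m) 3-j factors differ between A and B.
A: triangle coeff Δ(3,6,5) = 1/675675; Σ_t [0,1]: t=0:+1/120960 t=1:−1/483840 = 1/161280; (3j)²=2/91 [(3 6 5; 2 -5 3)], sign=+1
B: triangle coeff Δ(3,6,5) = 1/675675; Σ_t [0,0]: t=0:+1/69120 = 1/69120; (3j)²=4/429 [(3 6 5; 3 0 -3)], sign=+1
I_A²/I_B² = (2/91)/(4/429) = 33/14

33/14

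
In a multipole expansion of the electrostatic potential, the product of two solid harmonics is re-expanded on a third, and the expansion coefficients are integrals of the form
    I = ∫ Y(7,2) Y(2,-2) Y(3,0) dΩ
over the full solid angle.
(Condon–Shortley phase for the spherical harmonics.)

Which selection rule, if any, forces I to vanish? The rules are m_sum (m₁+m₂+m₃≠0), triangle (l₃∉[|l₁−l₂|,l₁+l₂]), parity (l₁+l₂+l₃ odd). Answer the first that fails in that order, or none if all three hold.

triangle

azimuthal sum: 2 − 2 + 0 = 0  ✓
5 ≤ 3 ≤ 9 (triangle on l)  ✗
L = 7 + 2 + 3 = 12 (even)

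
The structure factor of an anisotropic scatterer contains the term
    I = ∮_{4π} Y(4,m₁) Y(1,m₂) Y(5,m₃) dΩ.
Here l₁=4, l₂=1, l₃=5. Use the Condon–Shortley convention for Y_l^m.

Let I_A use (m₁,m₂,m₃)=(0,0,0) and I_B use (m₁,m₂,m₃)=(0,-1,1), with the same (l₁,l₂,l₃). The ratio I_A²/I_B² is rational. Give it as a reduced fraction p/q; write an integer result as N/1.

l's match ⇒ only the (l;m) 3-j factors differ between A and B.
A: triangle coeff Δ(4,1,5) = 1/495; Σ_t [0,0]: t=0:+1/576 = 1/576; (3j)²=5/99 [(4 1 5; 0 0 0)], sign=-1
B: triangle coeff Δ(4,1,5) = 1/495; Σ_t [0,0]: t=0:+1/1152 = 1/1152; (3j)²=1/33 [(4 1 5; 0 -1 1)], sign=+1
I_A²/I_B² = (5/99)/(1/33) = 5/3

5/3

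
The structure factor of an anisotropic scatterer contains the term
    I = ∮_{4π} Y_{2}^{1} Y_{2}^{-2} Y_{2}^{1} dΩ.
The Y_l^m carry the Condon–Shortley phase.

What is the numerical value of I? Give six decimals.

0.220728

Rules hold: Σm=0, L=6 even, 0≤2≤4.
N = 5·5·5 = 125
Δ = 2!·2!·2!/7! = 1/630
Racah Σ t=0..2: t=0:+1/8 t=1:−1/1 t=2:+1/8 = -3/4
⇒ 3j(2 2 2; 0 0 0)² = 2/35, sgn -1
Racah Σ t=0..0: t=0:+1/4 = 1/4
⇒ 3j(2 2 2; 1 -2 1)² = 3/35, sgn -1
4πI² = N·(3j₀)²·(3jₘ)² = 30/49
I = +1·√(0.612245/4π) = 0.22072812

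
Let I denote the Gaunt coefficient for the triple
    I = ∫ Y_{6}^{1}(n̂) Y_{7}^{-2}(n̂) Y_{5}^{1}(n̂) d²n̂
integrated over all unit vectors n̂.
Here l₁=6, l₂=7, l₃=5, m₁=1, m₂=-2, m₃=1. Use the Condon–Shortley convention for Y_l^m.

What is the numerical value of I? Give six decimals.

0.118315

Rules hold: Σm=0, L=18 even, 1≤5≤13.
N = 13·15·11 = 2145
Δ = 8!·4!·6!/19! = 1/174594420
Racah Σ t=2..6: t=2:+1/4147200 t=3:−1/207360 t=4:+1/82944 t=5:−1/207360 t=6:+1/4147200 = 1/345600
⇒ 3j(6 7 5; 0 0 0)² = 420/46189, sgn -1
Racah Σ t=1..5: t=1:−1/5806080 t=2:+1/311040 t=3:−1/138240 t=4:+1/414720 t=5:−1/12441600 = -1/537600
⇒ 3j(6 7 5; 1 -2 1)² = 2916/323323, sgn -1
4πI² = N·(3j₀)²·(3jₘ)² = 2624400/14919047
I = +1·√(0.175909/4π) = 0.11831493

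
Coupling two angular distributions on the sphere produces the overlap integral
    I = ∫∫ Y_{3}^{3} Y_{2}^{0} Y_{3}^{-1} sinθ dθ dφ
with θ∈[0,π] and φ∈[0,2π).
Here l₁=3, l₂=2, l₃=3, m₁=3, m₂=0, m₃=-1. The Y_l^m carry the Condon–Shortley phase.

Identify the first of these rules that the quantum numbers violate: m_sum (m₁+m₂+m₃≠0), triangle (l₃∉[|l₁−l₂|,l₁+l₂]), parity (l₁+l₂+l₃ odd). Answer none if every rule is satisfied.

m_sum

azimuthal sum: 3 + 0 − 1 = 2  ✗
1 ≤ 3 ≤ 5 (triangle on l)
L = 3 + 2 + 3 = 8 (even)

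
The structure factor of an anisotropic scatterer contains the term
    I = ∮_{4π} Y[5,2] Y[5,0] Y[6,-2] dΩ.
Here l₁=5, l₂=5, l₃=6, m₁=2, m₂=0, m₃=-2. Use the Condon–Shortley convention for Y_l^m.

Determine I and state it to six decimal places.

-0.043391

Checks pass: Σm=0; 16 even; l₃=6∈[0,10].
(2·5+1)(2·5+1)(2·6+1) = 1573
Δ: 4! 6! 6! / 17! → 1/28588560
sum: t=0:+1/345600 t=1:−1/13824 t=2:+1/5184 t=3:−1/13824 t=4:+1/345600 = 7/129600
3j²(5 5 6; 0 0 0) = Δ·Π!·Σ² = 80/7293  (sign +1)
sum: t=0:+1/103680 t=1:−1/13824 t=2:+1/17280 t=3:−1/207360 = -1/103680
3j²(5 5 6; 2 0 -2) = Δ·Π!·Σ² = 10/7293  (sign -1)
combine: 4πI² = 1573·80/7293·10/7293 = 800/33813
take √, sign -1: I = -0.04339086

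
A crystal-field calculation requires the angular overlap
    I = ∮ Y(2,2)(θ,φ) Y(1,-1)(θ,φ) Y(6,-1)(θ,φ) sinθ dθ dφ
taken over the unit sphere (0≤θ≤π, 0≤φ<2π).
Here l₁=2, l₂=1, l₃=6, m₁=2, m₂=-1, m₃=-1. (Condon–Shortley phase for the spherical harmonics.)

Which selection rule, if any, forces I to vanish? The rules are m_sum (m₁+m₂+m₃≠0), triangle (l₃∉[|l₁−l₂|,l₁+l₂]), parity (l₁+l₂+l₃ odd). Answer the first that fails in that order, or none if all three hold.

Σmᵢ = 0  ✓
l₃∈[|l₁−l₂|,l₁+l₂]=[1,3], have l₃=6  ✗
Σlᵢ = 9 ⇒ odd

triangle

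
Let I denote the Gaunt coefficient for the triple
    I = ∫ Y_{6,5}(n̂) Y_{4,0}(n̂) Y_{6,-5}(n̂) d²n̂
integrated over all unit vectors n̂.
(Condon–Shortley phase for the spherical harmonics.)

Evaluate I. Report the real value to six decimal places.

0.099563

Checks pass: Σm=0; 16 even; l₃=6∈[2,10].
(2·6+1)(2·4+1)(2·6+1) = 1521
Δ: 4! 8! 4! / 17! → 1/15315300
sum: t=0:+1/829440 t=1:−1/25920 t=2:+1/9216 t=3:−1/25920 t=4:+1/829440 = 7/207360
3j²(6 4 6; 0 0 0) = Δ·Π!·Σ² = 28/2431  (sign +1)
sum: t=0:+1/2903040 t=1:−1/1451520 = -1/2903040
3j²(6 4 6; 5 0 -5) = Δ·Π!·Σ² = 11/1547  (sign +1)
combine: 4πI² = 1521·28/2431·11/1547 = 36/289
take √, sign +1: I = 0.09956287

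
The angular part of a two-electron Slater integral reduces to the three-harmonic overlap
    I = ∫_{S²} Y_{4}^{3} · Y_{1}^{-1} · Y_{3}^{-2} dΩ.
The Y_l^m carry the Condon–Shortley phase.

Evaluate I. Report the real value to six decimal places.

Rules hold: Σm=0, L=8 even, 3≤3≤5.
N = 9·3·7 = 189
Δ = 2!·6!·0!/9! = 1/252
Racah Σ t=1..1: t=1:−1/36 = -1/36
⇒ 3j(4 1 3; 0 0 0)² = 4/63, sgn +1
Racah Σ t=0..0: t=0:+1/240 = 1/240
⇒ 3j(4 1 3; 3 -1 -2)² = 1/12, sgn -1
4πI² = N·(3j₀)²·(3jₘ)² = 1/1
I = -1·√(1/4π) = -0.28209479

-0.282095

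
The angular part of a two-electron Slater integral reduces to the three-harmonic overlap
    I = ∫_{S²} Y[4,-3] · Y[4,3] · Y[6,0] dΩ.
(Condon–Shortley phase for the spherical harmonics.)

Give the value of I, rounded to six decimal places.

m-sum 0 ✓  L=14 even ✓  0≤6≤8 ✓
Π(2lᵢ+1) = 9×9×13 = 1053
triangle coeff Δ(4,4,6) = 1/1261260
Σ_t [0,2]: t=0:+1/4608 t=1:−1/1296 t=2:+1/4608 = -7/20736
(3j)²=20/1287 [(4 4 6; 0 0 0)], sign=-1
Σ_t [1,2]: t=1:−1/518400 t=2:+1/28800 = 17/518400
(3j)²=289/25740 [(4 4 6; -3 3 0)], sign=+1
⇒ 4πI² = 289/1573
I = (-1)√(289/1573/(4π)) = -0.12091485

-0.120915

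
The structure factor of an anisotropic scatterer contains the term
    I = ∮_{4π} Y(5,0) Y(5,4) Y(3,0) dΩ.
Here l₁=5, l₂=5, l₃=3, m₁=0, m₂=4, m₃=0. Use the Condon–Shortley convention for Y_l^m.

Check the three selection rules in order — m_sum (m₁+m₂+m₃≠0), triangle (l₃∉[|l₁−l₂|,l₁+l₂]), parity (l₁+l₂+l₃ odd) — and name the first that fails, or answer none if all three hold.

m_sum

m₁+m₂+m₃ = 0 + 4 + 0 = 4  ✗
triangle: |5−5|=0 ≤ l₃=3 ≤ 5+5=10
parity: l₁+l₂+l₃ = 13 is odd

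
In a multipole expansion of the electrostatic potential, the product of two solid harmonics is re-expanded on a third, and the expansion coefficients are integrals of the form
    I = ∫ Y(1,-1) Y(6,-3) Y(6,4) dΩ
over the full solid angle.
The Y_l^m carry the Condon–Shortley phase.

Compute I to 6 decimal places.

0.000000

L=13 odd ⇒ parity kills the (l;000) factor ⇒ I = 0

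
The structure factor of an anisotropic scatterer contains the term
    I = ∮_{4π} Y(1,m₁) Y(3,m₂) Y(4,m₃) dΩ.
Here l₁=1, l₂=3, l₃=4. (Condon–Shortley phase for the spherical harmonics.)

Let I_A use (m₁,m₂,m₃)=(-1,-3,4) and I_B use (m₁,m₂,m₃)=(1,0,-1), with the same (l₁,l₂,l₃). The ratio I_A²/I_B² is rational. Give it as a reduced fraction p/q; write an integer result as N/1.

14/5

Same 1,3,4: normalisation and zero-m 3j drop out of the ratio.
A: Δ: 0! 2! 6! / 9! → 1/252; sum: t=0:+1/1440 = 1/1440; 3j²(1 3 4; -1 -3 4) = Δ·Π!·Σ² = 1/9  (sign +1)
B: Δ: 0! 2! 6! / 9! → 1/252; sum: t=0:+1/72 = 1/72; 3j²(1 3 4; 1 0 -1) = Δ·Π!·Σ² = 5/126  (sign -1)
I_A²/I_B² = (1/9)/(5/126) = 14/5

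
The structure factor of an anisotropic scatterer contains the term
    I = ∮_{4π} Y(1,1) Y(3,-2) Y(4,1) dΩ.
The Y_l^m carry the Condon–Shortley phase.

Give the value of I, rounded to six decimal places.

-0.106622

Checks pass: Σm=0; 8 even; l₃=4∈[2,4].
(2·1+1)(2·3+1)(2·4+1) = 189
Δ: 0! 2! 6! / 9! → 1/252
sum: t=0:+1/36 = 1/36
3j²(1 3 4; 0 0 0) = Δ·Π!·Σ² = 4/63  (sign +1)
sum: t=0:+1/240 = 1/240
3j²(1 3 4; 1 -2 1) = Δ·Π!·Σ² = 1/84  (sign -1)
combine: 4πI² = 189·4/63·1/84 = 1/7
take √, sign -1: I = -0.10662181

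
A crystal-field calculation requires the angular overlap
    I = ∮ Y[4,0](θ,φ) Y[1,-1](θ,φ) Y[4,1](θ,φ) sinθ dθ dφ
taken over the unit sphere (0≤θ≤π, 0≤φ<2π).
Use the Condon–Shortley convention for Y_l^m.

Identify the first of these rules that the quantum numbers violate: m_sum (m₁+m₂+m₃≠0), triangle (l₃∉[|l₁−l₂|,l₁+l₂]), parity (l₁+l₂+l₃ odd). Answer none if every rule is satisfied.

parity

m₁+m₂+m₃ = 0 − 1 + 1 = 0  ✓
triangle: |4−1|=3 ≤ l₃=4 ≤ 4+1=5  ✓
parity: l₁+l₂+l₃ = 9 is odd  ✗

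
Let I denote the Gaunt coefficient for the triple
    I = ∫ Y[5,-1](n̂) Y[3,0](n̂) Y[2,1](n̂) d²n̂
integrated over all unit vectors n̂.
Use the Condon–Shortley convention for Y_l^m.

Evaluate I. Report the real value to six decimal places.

Rules hold: Σm=0, L=10 even, 2≤2≤8.
N = 11·7·5 = 385
Δ = 6!·4!·0!/11! = 1/2310
Racah Σ t=3..3: t=3:−1/144 = -1/144
⇒ 3j(5 3 2; 0 0 0)² = 10/231, sgn -1
Racah Σ t=3..3: t=3:−1/216 = -1/216
⇒ 3j(5 3 2; -1 0 1)² = 8/231, sgn +1
4πI² = N·(3j₀)²·(3jₘ)² = 400/693
I = -1·√(0.577201/4π) = -0.21431790

-0.214318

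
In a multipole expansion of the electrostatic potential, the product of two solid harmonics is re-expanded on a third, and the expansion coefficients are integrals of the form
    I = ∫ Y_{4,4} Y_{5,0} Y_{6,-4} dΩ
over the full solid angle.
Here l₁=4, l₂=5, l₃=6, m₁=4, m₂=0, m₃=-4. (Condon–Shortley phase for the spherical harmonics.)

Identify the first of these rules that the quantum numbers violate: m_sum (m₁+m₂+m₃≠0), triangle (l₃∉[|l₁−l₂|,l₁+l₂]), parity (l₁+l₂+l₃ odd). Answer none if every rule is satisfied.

parity

azimuthal sum: 4 + 0 − 4 = 0  ✓
1 ≤ 6 ≤ 9 (triangle on l)  ✓
L = 4 + 5 + 6 = 15 (odd)  ✗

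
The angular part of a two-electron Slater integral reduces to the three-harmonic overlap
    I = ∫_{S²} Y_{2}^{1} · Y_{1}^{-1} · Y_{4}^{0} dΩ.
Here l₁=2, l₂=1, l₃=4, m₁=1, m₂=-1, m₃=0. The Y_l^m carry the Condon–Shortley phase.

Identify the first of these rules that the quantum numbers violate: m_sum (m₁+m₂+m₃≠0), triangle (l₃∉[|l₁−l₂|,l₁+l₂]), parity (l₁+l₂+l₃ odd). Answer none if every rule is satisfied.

triangle

Σmᵢ = 0  ✓
l₃∈[|l₁−l₂|,l₁+l₂]=[1,3], have l₃=4  ✗
Σlᵢ = 7 ⇒ odd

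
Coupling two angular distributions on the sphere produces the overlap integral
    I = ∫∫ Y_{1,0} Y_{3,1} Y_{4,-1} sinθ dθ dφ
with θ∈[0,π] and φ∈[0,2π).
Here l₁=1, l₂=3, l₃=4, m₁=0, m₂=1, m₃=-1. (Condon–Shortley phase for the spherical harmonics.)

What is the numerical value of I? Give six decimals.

-0.238414

m-sum 0 ✓  L=8 even ✓  2≤4≤4 ✓
Π(2lᵢ+1) = 3×7×9 = 189
triangle coeff Δ(1,3,4) = 1/252
Σ_t [0,0]: t=0:+1/36 = 1/36
(3j)²=4/63 [(1 3 4; 0 0 0)], sign=+1
Σ_t [0,0]: t=0:+1/48 = 1/48
(3j)²=5/84 [(1 3 4; 0 1 -1)], sign=-1
⇒ 4πI² = 5/7
I = (-1)√(5/7/(4π)) = -0.23841361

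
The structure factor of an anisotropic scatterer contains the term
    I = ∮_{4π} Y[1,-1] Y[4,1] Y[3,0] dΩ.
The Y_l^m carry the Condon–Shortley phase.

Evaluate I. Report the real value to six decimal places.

Rules hold: Σm=0, L=8 even, 3≤3≤5.
N = 3·9·7 = 189
Δ = 2!·0!·6!/9! = 1/252
Racah Σ t=1..1: t=1:−1/36 = -1/36
⇒ 3j(1 4 3; 0 0 0)² = 4/63, sgn +1
Racah Σ t=2..2: t=2:+1/72 = 1/72
⇒ 3j(1 4 3; -1 1 0)² = 5/126, sgn -1
4πI² = N·(3j₀)²·(3jₘ)² = 10/21
I = -1·√(0.47619/4π) = -0.19466390

-0.194664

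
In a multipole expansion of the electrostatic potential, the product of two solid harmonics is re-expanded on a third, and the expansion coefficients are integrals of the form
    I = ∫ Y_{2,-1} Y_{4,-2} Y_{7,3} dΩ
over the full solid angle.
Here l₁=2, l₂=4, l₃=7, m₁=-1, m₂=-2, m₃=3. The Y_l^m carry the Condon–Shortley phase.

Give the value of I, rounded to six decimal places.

0.000000

triangle: need 2≤l₃≤6, have 7; I=0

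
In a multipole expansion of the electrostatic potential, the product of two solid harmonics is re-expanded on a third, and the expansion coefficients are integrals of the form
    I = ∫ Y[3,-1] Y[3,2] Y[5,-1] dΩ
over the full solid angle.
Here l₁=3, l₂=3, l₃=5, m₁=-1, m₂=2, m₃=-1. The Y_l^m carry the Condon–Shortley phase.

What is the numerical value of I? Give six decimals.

0.000000

l₁+l₂+l₃=11 is odd: 3j(l;000)=0 ⇒ I=0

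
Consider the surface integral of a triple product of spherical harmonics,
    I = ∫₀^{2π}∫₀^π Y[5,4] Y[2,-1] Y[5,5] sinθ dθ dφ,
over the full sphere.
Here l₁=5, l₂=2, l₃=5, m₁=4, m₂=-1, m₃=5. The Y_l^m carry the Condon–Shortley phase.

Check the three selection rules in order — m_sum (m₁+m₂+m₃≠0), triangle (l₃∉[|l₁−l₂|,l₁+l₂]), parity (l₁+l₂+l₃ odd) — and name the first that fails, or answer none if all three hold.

m_sum

m₁+m₂+m₃ = 4 − 1 + 5 = 8  ✗
triangle: |5−2|=3 ≤ l₃=5 ≤ 5+2=7
parity: l₁+l₂+l₃ = 12 is even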